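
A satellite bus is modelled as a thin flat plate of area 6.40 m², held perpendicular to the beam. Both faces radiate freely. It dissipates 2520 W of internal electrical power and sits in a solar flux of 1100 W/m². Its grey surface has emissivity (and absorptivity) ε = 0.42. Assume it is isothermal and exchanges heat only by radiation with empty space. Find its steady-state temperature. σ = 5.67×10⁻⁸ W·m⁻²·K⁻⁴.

T ≈ 366 K

At steady state, absorbed solar power + internal power = radiated power.
Absorbed: α·S·A_cross = 0.42·1100·6.400 = 2957 W (cross-section A).
Total input = 2957 + 2520 = 5477 W.
Radiated: εσ·A_surf·T⁴ with A_surf = 2A = 12.80 m².
T⁴ = 5477/(0.42·5.67×10⁻⁸·12.80) = 1.797×10¹⁰ K⁴.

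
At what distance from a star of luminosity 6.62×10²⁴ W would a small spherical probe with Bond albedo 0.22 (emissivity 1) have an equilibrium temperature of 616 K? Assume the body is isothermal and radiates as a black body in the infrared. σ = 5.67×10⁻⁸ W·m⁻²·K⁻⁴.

d ≈ 3.55×10⁹ m

For an isothermal black-emitting sphere, (1−a)S·πr² = σ·4πr²·T⁴ ⇒ S = 4σT⁴/(1−a).
S = 4·5.67×10⁻⁸·(616)⁴/0.780 = 41870 W/m².
Flux falls as S = L/(4πd²), so d = √(L/(4πS)) = √(6.62×10²⁴/(4π·41870)).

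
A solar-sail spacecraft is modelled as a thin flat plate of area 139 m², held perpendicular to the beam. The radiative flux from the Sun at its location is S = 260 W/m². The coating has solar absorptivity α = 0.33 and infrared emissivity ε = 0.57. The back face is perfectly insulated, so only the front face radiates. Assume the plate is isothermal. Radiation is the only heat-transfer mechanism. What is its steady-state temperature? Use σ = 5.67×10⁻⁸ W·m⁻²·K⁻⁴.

At equilibrium, absorbed power = emitted power.
Absorbing cross-section = A = 139.0 m²; emitting surface = A = 139.0 m² (ratio 1).
αS·A_cross = εσ·A_surf·T⁴  ⇒  T⁴ = αS/(ε·1σ).
T⁴ = 0.330·260/(0.57·1·5.67×10⁻⁸) = 2.655×10⁹ K⁴.
T = (2.655×10⁹)^(1/4).

T ≈ 227 K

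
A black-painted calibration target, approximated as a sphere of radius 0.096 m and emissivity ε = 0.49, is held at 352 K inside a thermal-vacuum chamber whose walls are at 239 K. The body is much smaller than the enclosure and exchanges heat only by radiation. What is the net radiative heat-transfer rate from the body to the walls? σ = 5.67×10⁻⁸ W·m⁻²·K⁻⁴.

P_net ≈ 38.9 W

For a small grey body in a large enclosure: P_net = εσA(T_body⁴ − T_wall⁴).
A = 4πr² = 0.1158 m²; T_body⁴ − T_wall⁴ = 1.535×10¹⁰ − 3.263×10⁹ = 1.209×10¹⁰ K⁴.
|P_net| = 0.49·5.67×10⁻⁸·0.1158·1.209×10¹⁰.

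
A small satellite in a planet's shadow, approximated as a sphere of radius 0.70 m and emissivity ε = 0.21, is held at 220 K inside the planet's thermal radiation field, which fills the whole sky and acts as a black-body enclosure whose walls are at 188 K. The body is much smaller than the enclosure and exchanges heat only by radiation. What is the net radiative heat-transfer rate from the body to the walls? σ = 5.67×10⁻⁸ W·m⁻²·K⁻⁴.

For a small grey body in a large enclosure: P_net = εσA(T_body⁴ − T_wall⁴).
A = 4πr² = 6.158 m²; T_body⁴ − T_wall⁴ = 2.343×10⁹ − 1.249×10⁹ = 1.093×10⁹ K⁴.
|P_net| = 0.21·5.67×10⁻⁸·6.158·1.093×10⁹.

P_net ≈ 80.2 W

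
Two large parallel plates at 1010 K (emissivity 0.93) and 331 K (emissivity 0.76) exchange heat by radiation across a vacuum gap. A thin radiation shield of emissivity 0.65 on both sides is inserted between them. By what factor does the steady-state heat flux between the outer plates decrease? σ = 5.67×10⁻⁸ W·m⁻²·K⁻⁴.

factor ≈ 2.49

Without shield: q₀ = σΔ(T⁴)/(1/ε₁+1/ε₂−1) with denominator 1.391.
With shield the two gaps are in series; the resistances add: (1/ε₁+1/ε_s−1)+(1/ε_s+1/ε₂−1) = 1.614+1.854 = 3.468.
Heat-flux ratio q₀/q = 3.468/1.391.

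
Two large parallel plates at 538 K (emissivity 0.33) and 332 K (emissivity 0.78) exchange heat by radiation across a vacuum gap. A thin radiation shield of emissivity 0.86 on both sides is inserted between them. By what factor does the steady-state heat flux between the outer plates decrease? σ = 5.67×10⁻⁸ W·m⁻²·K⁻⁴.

Without shield: q₀ = σΔ(T⁴)/(1/ε₁+1/ε₂−1) with denominator 3.312.
With shield the two gaps are in series; the resistances add: (1/ε₁+1/ε_s−1)+(1/ε_s+1/ε₂−1) = 3.193+1.445 = 4.638.
Heat-flux ratio q₀/q = 4.638/3.312.

factor ≈ 1.40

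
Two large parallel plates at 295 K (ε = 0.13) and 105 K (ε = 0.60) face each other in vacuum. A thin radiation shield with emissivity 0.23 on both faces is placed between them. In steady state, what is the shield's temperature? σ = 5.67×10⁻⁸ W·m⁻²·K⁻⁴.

T_s ≈ 222 K

In steady state the net flux on the hot side equals that on the cold side.
σ(T₁⁴−T_s⁴)/D₁ = σ(T_s⁴−T₂⁴)/D₂, with D₁ = 1/ε₁+1/ε_s−1 = 11.04, D₂ = 1/ε_s+1/ε₂−1 = 5.014.
Solve for T_s⁴: T_s⁴ = (D₂·T₁⁴ + D₁·T₂⁴)/(D₁+D₂) = 2.449×10⁹ K⁴.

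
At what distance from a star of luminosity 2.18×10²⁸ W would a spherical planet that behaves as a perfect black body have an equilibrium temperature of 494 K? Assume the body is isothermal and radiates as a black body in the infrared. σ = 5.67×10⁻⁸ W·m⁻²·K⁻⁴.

For an isothermal black-emitting sphere, (1−a)S·πr² = σ·4πr²·T⁴ ⇒ S = 4σT⁴/(1−a).
S = 4·5.67×10⁻⁸·(494)⁴/1.00 = 13510 W/m².
Flux falls as S = L/(4πd²), so d = √(L/(4πS)) = √(2.18×10²⁸/(4π·13510)).

d ≈ 3.58×10¹¹ m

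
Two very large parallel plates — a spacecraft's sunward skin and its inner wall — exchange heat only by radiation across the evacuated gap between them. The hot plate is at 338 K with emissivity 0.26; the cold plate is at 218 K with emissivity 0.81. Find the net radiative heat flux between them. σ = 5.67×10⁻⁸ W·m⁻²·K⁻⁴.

q ≈ 150 W/m²

For two infinite grey parallel plates, q = σ(T₁⁴ − T₂⁴)/(1/ε₁ + 1/ε₂ − 1).
T₁⁴ − T₂⁴ = 1.305×10¹⁰ − 2.259×10⁹ = 1.079×10¹⁰ K⁴.
1/ε₁ + 1/ε₂ − 1 = 3.846 + 1.235 − 1 = 4.081.
q = 5.67×10⁻⁸ × 1.079×10¹⁰ / 4.081.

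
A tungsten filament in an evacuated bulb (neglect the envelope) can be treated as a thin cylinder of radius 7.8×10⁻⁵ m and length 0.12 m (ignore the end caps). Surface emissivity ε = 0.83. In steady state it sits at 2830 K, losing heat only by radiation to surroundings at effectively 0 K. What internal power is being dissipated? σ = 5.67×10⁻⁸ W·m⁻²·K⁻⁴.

Steady state: P = εσA T⁴.
A = 2πrL = 5.881×10⁻⁵ m²; T⁴ = (2830)⁴ = 6.414×10¹³ K⁴.
P = 0.83 × 5.67×10⁻⁸ × 5.881×10⁻⁵ × 6.414×10¹³.

P ≈ 178 W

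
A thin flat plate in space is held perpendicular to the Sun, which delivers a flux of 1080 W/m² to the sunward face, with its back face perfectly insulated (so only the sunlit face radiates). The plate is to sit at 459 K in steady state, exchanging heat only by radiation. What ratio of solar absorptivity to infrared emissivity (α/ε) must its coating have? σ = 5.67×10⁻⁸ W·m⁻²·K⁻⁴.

α/ε ≈ 2.33

Balance: αS·A = εσ·1A·T⁴ ⇒ α/ε = σT⁴/S.
α/ε = 5.67×10⁻⁸·(459)⁴/1080 = 5.67×10⁻⁸·4.439×10¹⁰/1080.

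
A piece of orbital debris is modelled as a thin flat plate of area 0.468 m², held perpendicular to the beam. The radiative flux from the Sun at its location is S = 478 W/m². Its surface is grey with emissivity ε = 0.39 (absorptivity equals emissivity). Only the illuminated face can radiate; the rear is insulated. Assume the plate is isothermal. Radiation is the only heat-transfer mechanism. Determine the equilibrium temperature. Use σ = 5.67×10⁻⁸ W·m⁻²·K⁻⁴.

T ≈ 303 K

At equilibrium, absorbed power = emitted power.
Absorbing cross-section = A = 0.4680 m²; emitting surface = A = 0.4680 m² (ratio 1).
εS·A_cross = εσ·A_surf·T⁴  ⇒  T⁴ = S/(1σ)   (ε cancels).
T⁴ = 478/(1·5.67×10⁻⁸) = 8.430×10⁹ K⁴.
T = (8.430×10⁹)^(1/4).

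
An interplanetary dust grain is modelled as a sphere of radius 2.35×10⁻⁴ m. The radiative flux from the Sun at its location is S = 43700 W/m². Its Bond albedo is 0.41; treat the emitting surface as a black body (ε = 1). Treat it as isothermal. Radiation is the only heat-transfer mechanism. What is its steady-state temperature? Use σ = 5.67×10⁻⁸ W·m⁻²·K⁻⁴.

T ≈ 581 K

At equilibrium, absorbed power = emitted power.
Absorbing cross-section = πr² = 1.735×10⁻⁷ m²; emitting surface = 4πr² = 6.940×10⁻⁷ m² (ratio 4).
(1−a)S·A_cross = εσ·A_surf·T⁴  ⇒  T⁴ = (1−a)S/(4σ).
T⁴ = 0.590·43700/(4·5.67×10⁻⁸) = 1.137×10¹¹ K⁴.
T = (1.137×10¹¹)^(1/4).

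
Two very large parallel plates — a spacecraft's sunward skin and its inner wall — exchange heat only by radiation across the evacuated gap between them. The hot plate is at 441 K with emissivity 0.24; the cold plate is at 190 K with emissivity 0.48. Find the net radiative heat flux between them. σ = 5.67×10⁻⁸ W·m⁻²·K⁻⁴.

For two infinite grey parallel plates, q = σ(T₁⁴ − T₂⁴)/(1/ε₁ + 1/ε₂ − 1).
T₁⁴ − T₂⁴ = 3.782×10¹⁰ − 1.303×10⁹ = 3.652×10¹⁰ K⁴.
1/ε₁ + 1/ε₂ − 1 = 4.167 + 2.083 − 1 = 5.250.
q = 5.67×10⁻⁸ × 3.652×10¹⁰ / 5.250.

q ≈ 394 W/m²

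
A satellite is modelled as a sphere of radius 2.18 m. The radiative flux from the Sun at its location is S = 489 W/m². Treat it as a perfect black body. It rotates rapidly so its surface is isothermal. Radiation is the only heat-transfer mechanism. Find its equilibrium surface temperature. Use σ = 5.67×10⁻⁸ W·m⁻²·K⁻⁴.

T ≈ 215 K

At equilibrium, absorbed power = emitted power.
Absorbing cross-section = πr² = 14.93 m²; emitting surface = 4πr² = 59.72 m² (ratio 4).
S·A_cross = εσ·A_surf·T⁴  ⇒  T⁴ = S/(4σ).
T⁴ = 1.00·489/(4·5.67×10⁻⁸) = 2.156×10⁹ K⁴.
T = (2.156×10⁹)^(1/4).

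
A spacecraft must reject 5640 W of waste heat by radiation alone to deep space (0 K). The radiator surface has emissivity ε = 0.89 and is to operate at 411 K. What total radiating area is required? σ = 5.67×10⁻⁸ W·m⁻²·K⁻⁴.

A ≈ 3.92 m²

P = εσA T⁴ ⇒ A = P/(εσT⁴).
T⁴ = 2.853×10¹⁰ K⁴.
A = 5640/(0.89 × 5.67×10⁻⁸ × 2.853×10¹⁰).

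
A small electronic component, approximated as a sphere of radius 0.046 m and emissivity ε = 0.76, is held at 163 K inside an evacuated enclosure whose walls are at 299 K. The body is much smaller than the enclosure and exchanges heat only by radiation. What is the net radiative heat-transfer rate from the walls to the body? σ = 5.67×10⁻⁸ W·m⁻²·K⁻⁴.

For a small grey body in a large enclosure: P_net = εσA(T_body⁴ − T_wall⁴).
A = 4πr² = 0.02659 m²; T_body⁴ − T_wall⁴ = 7.059×10⁸ − 7.993×10⁹ = -7.287×10⁹ K⁴.
|P_net| = 0.76·5.67×10⁻⁸·0.02659·7.287×10⁹.

P_net ≈ 8.35 W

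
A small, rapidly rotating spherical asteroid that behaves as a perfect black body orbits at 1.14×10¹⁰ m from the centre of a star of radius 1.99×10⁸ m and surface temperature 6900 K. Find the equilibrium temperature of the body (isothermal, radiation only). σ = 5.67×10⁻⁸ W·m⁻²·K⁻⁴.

The star's surface emits σT_*⁴; at distance d the flux is S = σT_*⁴(R_*/d)².
S = 5.67×10⁻⁸·(6900)⁴·(1.99×10⁸/1.14×10¹⁰)² = 39160 W/m².
For an isothermal sphere T⁴ = (1−a)S/(4σ) = 1.727×10¹¹ K⁴.

T ≈ 645 K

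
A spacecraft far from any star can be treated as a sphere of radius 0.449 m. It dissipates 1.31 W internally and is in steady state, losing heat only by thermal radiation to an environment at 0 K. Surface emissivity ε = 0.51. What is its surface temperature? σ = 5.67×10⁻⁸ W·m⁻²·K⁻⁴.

Steady state: internal power = radiated power, P = εσA T⁴.
Radiating area A = 4πr² = 2.533 m².
T⁴ = P/(εσA) = 1.31/(0.51·5.67×10⁻⁸·2.533) = 1.788×10⁷ K⁴.
T = (1.788×10⁷)^(1/4).

T ≈ 65.0 K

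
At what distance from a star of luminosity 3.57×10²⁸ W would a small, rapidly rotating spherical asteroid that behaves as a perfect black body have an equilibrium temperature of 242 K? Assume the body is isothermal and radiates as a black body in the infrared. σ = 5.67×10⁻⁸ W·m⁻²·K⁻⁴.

For an isothermal black-emitting sphere, (1−a)S·πr² = σ·4πr²·T⁴ ⇒ S = 4σT⁴/(1−a).
S = 4·5.67×10⁻⁸·(242)⁴/1.00 = 777.9 W/m².
Flux falls as S = L/(4πd²), so d = √(L/(4πS)) = √(3.57×10²⁸/(4π·777.9)).

d ≈ 1.91×10¹² m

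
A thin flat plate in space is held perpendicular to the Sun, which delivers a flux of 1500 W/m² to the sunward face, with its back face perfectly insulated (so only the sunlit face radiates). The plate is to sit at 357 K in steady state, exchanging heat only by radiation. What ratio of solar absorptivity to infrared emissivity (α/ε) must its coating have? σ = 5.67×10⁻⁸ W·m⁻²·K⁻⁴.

α/ε ≈ 0.614

Balance: αS·A = εσ·1A·T⁴ ⇒ α/ε = σT⁴/S.
α/ε = 5.67×10⁻⁸·(357)⁴/1500 = 5.67×10⁻⁸·1.624×10¹⁰/1500.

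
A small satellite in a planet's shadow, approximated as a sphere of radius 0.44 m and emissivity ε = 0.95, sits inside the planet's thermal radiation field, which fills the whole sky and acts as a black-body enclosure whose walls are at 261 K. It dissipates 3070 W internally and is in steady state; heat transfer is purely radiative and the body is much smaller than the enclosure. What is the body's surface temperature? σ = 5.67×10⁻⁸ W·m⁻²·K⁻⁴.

For a small grey body in a large enclosure, net radiated power = εσA(T⁴ − T_w⁴).
Steady state: P = εσA(T⁴ − T_w⁴) with A = 4πr² = 2.433 m².
T⁴ = P/(εσA) + T_w⁴ = 3070/(0.95·5.67×10⁻⁸·2.433) + (261)⁴
    = 2.343×10¹⁰ + 4.640×10⁹ = 2.807×10¹⁰ K⁴.

T ≈ 409 K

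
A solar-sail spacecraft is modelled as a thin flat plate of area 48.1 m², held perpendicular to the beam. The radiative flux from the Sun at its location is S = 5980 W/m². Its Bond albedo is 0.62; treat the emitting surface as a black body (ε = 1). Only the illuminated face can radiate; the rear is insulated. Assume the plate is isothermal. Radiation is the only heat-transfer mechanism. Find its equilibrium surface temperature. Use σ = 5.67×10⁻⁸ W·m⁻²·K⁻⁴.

At equilibrium, absorbed power = emitted power.
Absorbing cross-section = A = 48.10 m²; emitting surface = A = 48.10 m² (ratio 1).
(1−a)S·A_cross = εσ·A_surf·T⁴  ⇒  T⁴ = (1−a)S/(1σ).
T⁴ = 0.380·5980/(1·5.67×10⁻⁸) = 4.008×10¹⁰ K⁴.
T = (4.008×10¹⁰)^(1/4).

T ≈ 447 K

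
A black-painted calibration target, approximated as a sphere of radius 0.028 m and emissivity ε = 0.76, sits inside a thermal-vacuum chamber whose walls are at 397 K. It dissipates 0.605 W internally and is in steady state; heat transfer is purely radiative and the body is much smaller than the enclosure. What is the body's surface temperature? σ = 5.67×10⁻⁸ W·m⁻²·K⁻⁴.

For a small grey body in a large enclosure, net radiated power = εσA(T⁴ − T_w⁴).
Steady state: P = εσA(T⁴ − T_w⁴) with A = 4πr² = 0.009852 m².
T⁴ = P/(εσA) + T_w⁴ = 0.605/(0.76·5.67×10⁻⁸·0.009852) + (397)⁴
    = 1.425×10⁹ + 2.484×10¹⁰ = 2.627×10¹⁰ K⁴.

T ≈ 403 K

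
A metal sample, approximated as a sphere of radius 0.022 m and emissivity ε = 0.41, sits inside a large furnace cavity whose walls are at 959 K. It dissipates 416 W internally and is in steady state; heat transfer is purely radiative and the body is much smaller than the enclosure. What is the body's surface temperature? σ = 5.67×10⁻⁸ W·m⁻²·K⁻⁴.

T ≈ 1400 K

For a small grey body in a large enclosure, net radiated power = εσA(T⁴ − T_w⁴).
Steady state: P = εσA(T⁴ − T_w⁴) with A = 4πr² = 0.006082 m².
T⁴ = P/(εσA) + T_w⁴ = 416/(0.41·5.67×10⁻⁸·0.006082) + (959)⁴
    = 2.942×10¹² + 8.458×10¹¹ = 3.788×10¹² K⁴.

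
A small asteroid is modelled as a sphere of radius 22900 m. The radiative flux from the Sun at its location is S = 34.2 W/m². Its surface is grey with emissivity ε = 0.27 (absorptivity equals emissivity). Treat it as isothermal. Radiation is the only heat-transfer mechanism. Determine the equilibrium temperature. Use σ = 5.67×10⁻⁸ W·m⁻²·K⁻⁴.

T ≈ 111 K

At equilibrium, absorbed power = emitted power.
Absorbing cross-section = πr² = 1.647×10⁹ m²; emitting surface = 4πr² = 6.590×10⁹ m² (ratio 4).
εS·A_cross = εσ·A_surf·T⁴  ⇒  T⁴ = S/(4σ)   (ε cancels).
T⁴ = 34.2/(4·5.67×10⁻⁸) = 1.508×10⁸ K⁴.
T = (1.508×10⁸)^(1/4).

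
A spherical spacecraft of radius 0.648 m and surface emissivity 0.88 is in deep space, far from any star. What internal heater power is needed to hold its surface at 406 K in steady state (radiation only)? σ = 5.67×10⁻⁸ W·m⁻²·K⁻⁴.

P ≈ 7150 W

P = εσ·4πr²·T⁴.
4πr² = 5.277 m²; T⁴ = 2.717×10¹⁰ K⁴.
P = 0.88·5.67×10⁻⁸·5.277·2.717×10¹⁰.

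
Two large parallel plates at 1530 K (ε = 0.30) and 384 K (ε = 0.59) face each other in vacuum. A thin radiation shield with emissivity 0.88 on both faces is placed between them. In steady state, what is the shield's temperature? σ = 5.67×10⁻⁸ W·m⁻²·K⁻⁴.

In steady state the net flux on the hot side equals that on the cold side.
σ(T₁⁴−T_s⁴)/D₁ = σ(T_s⁴−T₂⁴)/D₂, with D₁ = 1/ε₁+1/ε_s−1 = 3.470, D₂ = 1/ε_s+1/ε₂−1 = 1.831.
Solve for T_s⁴: T_s⁴ = (D₂·T₁⁴ + D₁·T₂⁴)/(D₁+D₂) = 1.907×10¹² K⁴.

T_s ≈ 1180 K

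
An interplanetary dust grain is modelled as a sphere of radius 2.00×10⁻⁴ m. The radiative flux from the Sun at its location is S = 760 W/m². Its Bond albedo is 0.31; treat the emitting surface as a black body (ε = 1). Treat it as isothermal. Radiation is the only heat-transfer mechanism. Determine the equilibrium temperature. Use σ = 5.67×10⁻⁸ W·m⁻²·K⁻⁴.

At equilibrium, absorbed power = emitted power.
Absorbing cross-section = πr² = 1.257×10⁻⁷ m²; emitting surface = 4πr² = 5.027×10⁻⁷ m² (ratio 4).
(1−a)S·A_cross = εσ·A_surf·T⁴  ⇒  T⁴ = (1−a)S/(4σ).
T⁴ = 0.690·760/(4·5.67×10⁻⁸) = 2.312×10⁹ K⁴.
T = (2.312×10⁹)^(1/4).

T ≈ 219 K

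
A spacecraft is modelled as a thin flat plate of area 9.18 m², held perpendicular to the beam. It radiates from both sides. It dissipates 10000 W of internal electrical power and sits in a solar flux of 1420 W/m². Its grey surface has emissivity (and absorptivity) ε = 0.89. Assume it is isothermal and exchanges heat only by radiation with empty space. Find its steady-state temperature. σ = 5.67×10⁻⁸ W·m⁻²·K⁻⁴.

At steady state, absorbed solar power + internal power = radiated power.
Absorbed: α·S·A_cross = 0.89·1420·9.180 = 11600 W (cross-section A).
Total input = 11600 + 10000 = 21600 W.
Radiated: εσ·A_surf·T⁴ with A_surf = 2A = 18.36 m².
T⁴ = 21600/(0.89·5.67×10⁻⁸·18.36) = 2.332×10¹⁰ K⁴.

T ≈ 391 K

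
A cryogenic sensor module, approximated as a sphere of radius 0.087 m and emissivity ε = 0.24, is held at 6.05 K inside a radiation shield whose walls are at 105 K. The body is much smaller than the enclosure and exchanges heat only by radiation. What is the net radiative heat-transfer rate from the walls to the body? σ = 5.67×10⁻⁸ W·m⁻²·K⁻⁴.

For a small grey body in a large enclosure: P_net = εσA(T_body⁴ − T_wall⁴).
A = 4πr² = 0.09511 m²; T_body⁴ − T_wall⁴ = 1340 − 1.216×10⁸ = -1.215×10⁸ K⁴.
|P_net| = 0.24·5.67×10⁻⁸·0.09511·1.215×10⁸.

P_net ≈ 0.157 W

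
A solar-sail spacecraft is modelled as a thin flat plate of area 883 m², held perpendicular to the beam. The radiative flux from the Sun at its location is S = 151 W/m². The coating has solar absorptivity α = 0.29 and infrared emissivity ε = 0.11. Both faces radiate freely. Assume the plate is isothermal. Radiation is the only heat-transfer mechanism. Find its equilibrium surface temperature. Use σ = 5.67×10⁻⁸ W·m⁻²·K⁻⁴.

T ≈ 243 K

At equilibrium, absorbed power = emitted power.
Absorbing cross-section = A = 883.0 m²; emitting surface = 2A = 1766 m² (ratio 2).
αS·A_cross = εσ·A_surf·T⁴  ⇒  T⁴ = αS/(ε·2σ).
T⁴ = 0.290·151/(0.11·2·5.67×10⁻⁸) = 3.511×10⁹ K⁴.
T = (3.511×10⁹)^(1/4).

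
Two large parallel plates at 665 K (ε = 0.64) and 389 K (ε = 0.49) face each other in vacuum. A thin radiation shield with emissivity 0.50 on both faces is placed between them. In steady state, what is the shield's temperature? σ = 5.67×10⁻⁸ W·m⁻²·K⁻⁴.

T_s ≈ 584 K

In steady state the net flux on the hot side equals that on the cold side.
σ(T₁⁴−T_s⁴)/D₁ = σ(T_s⁴−T₂⁴)/D₂, with D₁ = 1/ε₁+1/ε_s−1 = 2.562, D₂ = 1/ε_s+1/ε₂−1 = 3.041.
Solve for T_s⁴: T_s⁴ = (D₂·T₁⁴ + D₁·T₂⁴)/(D₁+D₂) = 1.166×10¹¹ K⁴.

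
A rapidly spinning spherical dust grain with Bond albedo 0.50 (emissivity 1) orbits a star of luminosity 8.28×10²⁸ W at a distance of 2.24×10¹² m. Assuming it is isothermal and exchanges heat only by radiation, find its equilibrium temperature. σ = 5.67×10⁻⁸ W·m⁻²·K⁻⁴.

T ≈ 232 K

First find the stellar flux at distance d: S = L/(4πd²) = 8.28×10²⁸/(4π·(2.24×10¹²)²) = 1313 W/m².
For an isothermal sphere, absorbed (1−a)S·πr² = emitted σ·4πr²·T⁴, so T⁴ = (1−a)S/(4σ).
T⁴ = 0.500·1313/(4·5.67×10⁻⁸) = 2.895×10⁹ K⁴.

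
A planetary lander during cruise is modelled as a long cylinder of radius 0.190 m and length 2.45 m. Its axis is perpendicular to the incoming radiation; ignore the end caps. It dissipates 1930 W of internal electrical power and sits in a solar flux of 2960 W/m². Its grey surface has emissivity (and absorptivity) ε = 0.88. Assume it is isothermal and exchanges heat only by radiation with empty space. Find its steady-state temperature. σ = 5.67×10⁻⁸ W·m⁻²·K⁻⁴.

At steady state, absorbed solar power + internal power = radiated power.
Absorbed: α·S·A_cross = 0.88·2960·0.9310 = 2425 W (cross-section 2rL).
Total input = 2425 + 1930 = 4355 W.
Radiated: εσ·A_surf·T⁴ with A_surf = 2πrL = 2.925 m².
T⁴ = 4355/(0.88·5.67×10⁻⁸·2.925) = 2.984×10¹⁰ K⁴.

T ≈ 416 K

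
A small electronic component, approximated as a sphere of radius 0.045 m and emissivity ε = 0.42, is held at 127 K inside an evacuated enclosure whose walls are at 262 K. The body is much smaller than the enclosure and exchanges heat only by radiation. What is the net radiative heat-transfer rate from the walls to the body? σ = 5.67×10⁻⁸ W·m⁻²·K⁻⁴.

P_net ≈ 2.70 W

For a small grey body in a large enclosure: P_net = εσA(T_body⁴ − T_wall⁴).
A = 4πr² = 0.02545 m²; T_body⁴ − T_wall⁴ = 2.601×10⁸ − 4.712×10⁹ = -4.452×10⁹ K⁴.
|P_net| = 0.42·5.67×10⁻⁸·0.02545·4.452×10⁹.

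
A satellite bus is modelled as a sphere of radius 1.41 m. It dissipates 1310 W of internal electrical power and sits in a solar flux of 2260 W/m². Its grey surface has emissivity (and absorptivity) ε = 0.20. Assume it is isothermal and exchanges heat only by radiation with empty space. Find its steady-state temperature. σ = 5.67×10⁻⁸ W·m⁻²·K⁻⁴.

At steady state, absorbed solar power + internal power = radiated power.
Absorbed: α·S·A_cross = 0.20·2260·6.246 = 2823 W (cross-section πr²).
Total input = 2823 + 1310 = 4133 W.
Radiated: εσ·A_surf·T⁴ with A_surf = 4πr² = 24.98 m².
T⁴ = 4133/(0.20·5.67×10⁻⁸·24.98) = 1.459×10¹⁰ K⁴.

T ≈ 348 K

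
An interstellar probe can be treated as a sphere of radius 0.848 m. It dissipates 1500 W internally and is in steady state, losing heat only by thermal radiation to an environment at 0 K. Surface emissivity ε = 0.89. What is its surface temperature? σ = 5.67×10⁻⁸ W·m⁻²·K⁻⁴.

T ≈ 239 K

Steady state: internal power = radiated power, P = εσA T⁴.
Radiating area A = 4πr² = 9.037 m².
T⁴ = P/(εσA) = 1500/(0.89·5.67×10⁻⁸·9.037) = 3.289×10⁹ K⁴.
T = (3.289×10⁹)^(1/4).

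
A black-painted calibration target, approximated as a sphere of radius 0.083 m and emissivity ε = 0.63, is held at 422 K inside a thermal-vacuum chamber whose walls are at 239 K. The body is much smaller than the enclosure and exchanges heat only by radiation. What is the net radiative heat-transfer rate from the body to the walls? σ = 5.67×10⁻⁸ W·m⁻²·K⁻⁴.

P_net ≈ 88.0 W

For a small grey body in a large enclosure: P_net = εσA(T_body⁴ − T_wall⁴).
A = 4πr² = 0.08657 m²; T_body⁴ − T_wall⁴ = 3.171×10¹⁰ − 3.263×10⁹ = 2.845×10¹⁰ K⁴.
|P_net| = 0.63·5.67×10⁻⁸·0.08657·2.845×10¹⁰.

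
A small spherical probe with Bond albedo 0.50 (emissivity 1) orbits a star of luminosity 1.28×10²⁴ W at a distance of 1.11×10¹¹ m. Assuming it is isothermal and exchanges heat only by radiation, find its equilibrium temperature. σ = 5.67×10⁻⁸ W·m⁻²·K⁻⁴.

First find the stellar flux at distance d: S = L/(4πd²) = 1.28×10²⁴/(4π·(1.11×10¹¹)²) = 8.267 W/m².
For an isothermal sphere, absorbed (1−a)S·πr² = emitted σ·4πr²·T⁴, so T⁴ = (1−a)S/(4σ).
T⁴ = 0.500·8.267/(4·5.67×10⁻⁸) = 1.823×10⁷ K⁴.

T ≈ 65.3 K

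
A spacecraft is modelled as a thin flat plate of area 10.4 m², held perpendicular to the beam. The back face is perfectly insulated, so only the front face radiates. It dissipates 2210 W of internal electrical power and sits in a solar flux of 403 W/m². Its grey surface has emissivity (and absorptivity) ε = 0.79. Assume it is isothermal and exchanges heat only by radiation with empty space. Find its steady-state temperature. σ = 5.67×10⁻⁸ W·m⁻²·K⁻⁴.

T ≈ 330 K

At steady state, absorbed solar power + internal power = radiated power.
Absorbed: α·S·A_cross = 0.79·403·10.40 = 3311 W (cross-section A).
Total input = 3311 + 2210 = 5521 W.
Radiated: εσ·A_surf·T⁴ with A_surf = A = 10.40 m².
T⁴ = 5521/(0.79·5.67×10⁻⁸·10.40) = 1.185×10¹⁰ K⁴.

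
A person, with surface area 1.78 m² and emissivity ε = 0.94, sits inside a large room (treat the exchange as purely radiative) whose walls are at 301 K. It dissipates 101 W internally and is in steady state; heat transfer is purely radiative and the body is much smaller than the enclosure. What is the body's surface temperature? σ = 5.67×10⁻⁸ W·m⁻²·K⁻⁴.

For a small grey body in a large enclosure, net radiated power = εσA(T⁴ − T_w⁴).
Steady state: P = εσA(T⁴ − T_w⁴) with A = 1.78 m².
T⁴ = P/(εσA) + T_w⁴ = 101/(0.94·5.67×10⁻⁸·1.780) + (301)⁴
    = 1.065×10⁹ + 8.209×10⁹ = 9.273×10⁹ K⁴.

T ≈ 310 K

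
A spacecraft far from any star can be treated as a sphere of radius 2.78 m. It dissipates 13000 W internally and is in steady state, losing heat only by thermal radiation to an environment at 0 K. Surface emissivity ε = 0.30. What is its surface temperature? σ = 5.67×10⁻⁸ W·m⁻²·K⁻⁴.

Steady state: internal power = radiated power, P = εσA T⁴.
Radiating area A = 4πr² = 97.12 m².
T⁴ = P/(εσA) = 13000/(0.30·5.67×10⁻⁸·97.12) = 7.869×10⁹ K⁴.
T = (7.869×10⁹)^(1/4).

T ≈ 298 K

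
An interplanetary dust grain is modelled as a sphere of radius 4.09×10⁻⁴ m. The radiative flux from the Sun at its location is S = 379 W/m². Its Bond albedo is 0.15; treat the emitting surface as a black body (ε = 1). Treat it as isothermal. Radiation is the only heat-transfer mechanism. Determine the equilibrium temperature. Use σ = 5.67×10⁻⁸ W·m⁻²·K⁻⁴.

T ≈ 194 K

At equilibrium, absorbed power = emitted power.
Absorbing cross-section = πr² = 5.255×10⁻⁷ m²; emitting surface = 4πr² = 2.102×10⁻⁶ m² (ratio 4).
(1−a)S·A_cross = εσ·A_surf·T⁴  ⇒  T⁴ = (1−a)S/(4σ).
T⁴ = 0.850·379/(4·5.67×10⁻⁸) = 1.420×10⁹ K⁴.
T = (1.420×10⁹)^(1/4).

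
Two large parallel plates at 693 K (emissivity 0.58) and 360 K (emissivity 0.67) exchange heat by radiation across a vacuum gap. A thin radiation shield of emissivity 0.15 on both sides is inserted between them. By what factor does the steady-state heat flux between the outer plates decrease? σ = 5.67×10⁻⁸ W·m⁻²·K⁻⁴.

factor ≈ 6.56

Without shield: q₀ = σΔ(T⁴)/(1/ε₁+1/ε₂−1) with denominator 2.217.
With shield the two gaps are in series; the resistances add: (1/ε₁+1/ε_s−1)+(1/ε_s+1/ε₂−1) = 7.391+7.159 = 14.55.
Heat-flux ratio q₀/q = 14.55/2.217.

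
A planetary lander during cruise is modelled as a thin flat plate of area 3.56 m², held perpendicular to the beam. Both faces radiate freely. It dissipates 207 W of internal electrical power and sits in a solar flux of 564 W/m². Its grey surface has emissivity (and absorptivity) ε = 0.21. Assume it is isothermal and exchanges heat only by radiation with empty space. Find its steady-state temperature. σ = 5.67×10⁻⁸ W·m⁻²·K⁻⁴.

T ≈ 293 K

At steady state, absorbed solar power + internal power = radiated power.
Absorbed: α·S·A_cross = 0.21·564·3.560 = 421.6 W (cross-section A).
Total input = 421.6 + 207 = 628.6 W.
Radiated: εσ·A_surf·T⁴ with A_surf = 2A = 7.120 m².
T⁴ = 628.6/(0.21·5.67×10⁻⁸·7.120) = 7.415×10⁹ K⁴.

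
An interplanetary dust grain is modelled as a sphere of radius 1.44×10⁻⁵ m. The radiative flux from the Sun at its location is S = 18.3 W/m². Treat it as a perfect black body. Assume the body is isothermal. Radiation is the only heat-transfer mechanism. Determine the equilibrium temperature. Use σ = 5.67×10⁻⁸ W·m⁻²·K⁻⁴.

T ≈ 94.8 K

At equilibrium, absorbed power = emitted power.
Absorbing cross-section = πr² = 6.514×10⁻¹⁰ m²; emitting surface = 4πr² = 2.606×10⁻⁹ m² (ratio 4).
S·A_cross = εσ·A_surf·T⁴  ⇒  T⁴ = S/(4σ).
T⁴ = 1.00·18.3/(4·5.67×10⁻⁸) = 8.069×10⁷ K⁴.
T = (8.069×10⁷)^(1/4).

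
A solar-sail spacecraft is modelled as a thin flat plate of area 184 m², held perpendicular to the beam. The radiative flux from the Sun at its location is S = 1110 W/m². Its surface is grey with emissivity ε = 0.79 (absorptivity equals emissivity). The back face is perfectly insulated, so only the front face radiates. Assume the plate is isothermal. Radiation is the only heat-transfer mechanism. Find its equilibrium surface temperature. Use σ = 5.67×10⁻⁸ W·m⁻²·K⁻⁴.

T ≈ 374 K

At equilibrium, absorbed power = emitted power.
Absorbing cross-section = A = 184.0 m²; emitting surface = A = 184.0 m² (ratio 1).
εS·A_cross = εσ·A_surf·T⁴  ⇒  T⁴ = S/(1σ)   (ε cancels).
T⁴ = 1110/(1·5.67×10⁻⁸) = 1.958×10¹⁰ K⁴.
T = (1.958×10¹⁰)^(1/4).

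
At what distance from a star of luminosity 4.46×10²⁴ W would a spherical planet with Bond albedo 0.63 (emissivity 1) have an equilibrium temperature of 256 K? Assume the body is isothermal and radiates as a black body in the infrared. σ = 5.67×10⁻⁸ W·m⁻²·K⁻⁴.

d ≈ 1.16×10¹⁰ m

For an isothermal black-emitting sphere, (1−a)S·πr² = σ·4πr²·T⁴ ⇒ S = 4σT⁴/(1−a).
S = 4·5.67×10⁻⁸·(256)⁴/0.370 = 2633 W/m².
Flux falls as S = L/(4πd²), so d = √(L/(4πS)) = √(4.46×10²⁴/(4π·2633)).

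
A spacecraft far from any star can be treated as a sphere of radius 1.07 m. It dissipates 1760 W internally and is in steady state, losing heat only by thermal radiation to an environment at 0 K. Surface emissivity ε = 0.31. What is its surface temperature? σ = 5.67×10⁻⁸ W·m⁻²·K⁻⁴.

T ≈ 289 K

Steady state: internal power = radiated power, P = εσA T⁴.
Radiating area A = 4πr² = 14.39 m².
T⁴ = P/(εσA) = 1760/(0.31·5.67×10⁻⁸·14.39) = 6.960×10⁹ K⁴.
T = (6.960×10⁹)^(1/4).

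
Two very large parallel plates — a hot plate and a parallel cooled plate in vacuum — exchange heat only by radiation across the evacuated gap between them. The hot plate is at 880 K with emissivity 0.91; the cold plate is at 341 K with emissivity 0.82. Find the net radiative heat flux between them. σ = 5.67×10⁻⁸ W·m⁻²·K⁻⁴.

q ≈ 25200 W/m²

For two infinite grey parallel plates, q = σ(T₁⁴ − T₂⁴)/(1/ε₁ + 1/ε₂ − 1).
T₁⁴ − T₂⁴ = 5.997×10¹¹ − 1.352×10¹⁰ = 5.862×10¹¹ K⁴.
1/ε₁ + 1/ε₂ − 1 = 1.099 + 1.220 − 1 = 1.318.
q = 5.67×10⁻⁸ × 5.862×10¹¹ / 1.318.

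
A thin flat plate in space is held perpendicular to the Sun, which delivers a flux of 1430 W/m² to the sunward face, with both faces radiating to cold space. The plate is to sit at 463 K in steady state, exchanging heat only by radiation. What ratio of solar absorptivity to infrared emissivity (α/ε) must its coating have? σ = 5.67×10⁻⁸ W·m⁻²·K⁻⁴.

α/ε ≈ 3.64

Balance: αS·A = εσ·2A·T⁴ ⇒ α/ε = 2σT⁴/S.
α/ε = 2·5.67×10⁻⁸·(463)⁴/1430 = 2·5.67×10⁻⁸·4.595×10¹⁰/1430.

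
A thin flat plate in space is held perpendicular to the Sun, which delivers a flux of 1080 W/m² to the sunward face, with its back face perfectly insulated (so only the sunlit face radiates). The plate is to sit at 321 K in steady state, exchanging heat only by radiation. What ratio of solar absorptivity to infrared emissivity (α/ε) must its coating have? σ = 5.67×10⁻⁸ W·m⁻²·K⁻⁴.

Balance: αS·A = εσ·1A·T⁴ ⇒ α/ε = σT⁴/S.
α/ε = 5.67×10⁻⁸·(321)⁴/1080 = 5.67×10⁻⁸·1.062×10¹⁰/1080.

α/ε ≈ 0.557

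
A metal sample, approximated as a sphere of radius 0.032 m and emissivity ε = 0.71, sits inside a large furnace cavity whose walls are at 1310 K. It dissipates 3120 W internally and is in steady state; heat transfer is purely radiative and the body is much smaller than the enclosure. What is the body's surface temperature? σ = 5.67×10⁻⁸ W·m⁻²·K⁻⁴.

For a small grey body in a large enclosure, net radiated power = εσA(T⁴ − T_w⁴).
Steady state: P = εσA(T⁴ − T_w⁴) with A = 4πr² = 0.01287 m².
T⁴ = P/(εσA) + T_w⁴ = 3120/(0.71·5.67×10⁻⁸·0.01287) + (1310)⁴
    = 6.023×10¹² + 2.945×10¹² = 8.968×10¹² K⁴.

T ≈ 1730 K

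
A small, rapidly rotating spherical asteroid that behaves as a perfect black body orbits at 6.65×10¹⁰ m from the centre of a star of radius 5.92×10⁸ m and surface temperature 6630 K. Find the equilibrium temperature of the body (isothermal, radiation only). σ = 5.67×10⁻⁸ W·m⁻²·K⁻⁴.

T ≈ 442 K

The star's surface emits σT_*⁴; at distance d the flux is S = σT_*⁴(R_*/d)².
S = 5.67×10⁻⁸·(6630)⁴·(5.92×10⁸/6.65×10¹⁰)² = 8682 W/m².
For an isothermal sphere T⁴ = (1−a)S/(4σ) = 3.828×10¹⁰ K⁴.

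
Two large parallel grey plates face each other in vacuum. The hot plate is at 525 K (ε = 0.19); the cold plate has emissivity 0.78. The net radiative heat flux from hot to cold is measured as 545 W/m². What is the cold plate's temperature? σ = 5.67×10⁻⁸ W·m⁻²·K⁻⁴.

q = σ(T₁⁴ − T₂⁴)/(1/ε₁ + 1/ε₂ − 1); denominator = 5.545.
T₂⁴ = T₁⁴ − q·(1/ε₁+1/ε₂−1)/σ = 7.597×10¹⁰ − 545·5.545/5.67×10⁻⁸
    = 2.267×10¹⁰ K⁴.

T₂ ≈ 388 K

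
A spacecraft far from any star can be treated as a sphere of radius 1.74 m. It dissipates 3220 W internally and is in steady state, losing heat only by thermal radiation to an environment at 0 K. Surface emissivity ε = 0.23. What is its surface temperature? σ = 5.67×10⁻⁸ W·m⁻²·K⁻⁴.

Steady state: internal power = radiated power, P = εσA T⁴.
Radiating area A = 4πr² = 38.05 m².
T⁴ = P/(εσA) = 3220/(0.23·5.67×10⁻⁸·38.05) = 6.490×10⁹ K⁴.
T = (6.490×10⁹)^(1/4).

T ≈ 284 K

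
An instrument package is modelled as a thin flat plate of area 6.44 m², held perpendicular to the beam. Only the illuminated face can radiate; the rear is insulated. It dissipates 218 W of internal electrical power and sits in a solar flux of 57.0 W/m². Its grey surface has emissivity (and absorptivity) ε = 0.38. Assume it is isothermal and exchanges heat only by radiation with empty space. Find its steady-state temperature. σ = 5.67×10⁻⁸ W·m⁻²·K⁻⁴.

At steady state, absorbed solar power + internal power = radiated power.
Absorbed: α·S·A_cross = 0.38·57.0·6.440 = 139.5 W (cross-section A).
Total input = 139.5 + 218 = 357.5 W.
Radiated: εσ·A_surf·T⁴ with A_surf = A = 6.440 m².
T⁴ = 357.5/(0.38·5.67×10⁻⁸·6.440) = 2.576×10⁹ K⁴.

T ≈ 225 K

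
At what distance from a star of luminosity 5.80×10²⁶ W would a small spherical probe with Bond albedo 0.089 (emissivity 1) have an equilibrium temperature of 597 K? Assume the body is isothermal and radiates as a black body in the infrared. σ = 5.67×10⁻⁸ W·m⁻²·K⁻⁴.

d ≈ 3.82×10¹⁰ m

For an isothermal black-emitting sphere, (1−a)S·πr² = σ·4πr²·T⁴ ⇒ S = 4σT⁴/(1−a).
S = 4·5.67×10⁻⁸·(597)⁴/0.911 = 31620 W/m².
Flux falls as S = L/(4πd²), so d = √(L/(4πS)) = √(5.80×10²⁶/(4π·31620)).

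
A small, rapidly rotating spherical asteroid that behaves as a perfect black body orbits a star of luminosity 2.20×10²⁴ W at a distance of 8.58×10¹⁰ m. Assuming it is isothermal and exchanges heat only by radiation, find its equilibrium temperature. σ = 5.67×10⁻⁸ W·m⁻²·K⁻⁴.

T ≈ 101 K

First find the stellar flux at distance d: S = L/(4πd²) = 2.20×10²⁴/(4π·(8.58×10¹⁰)²) = 23.78 W/m².
For an isothermal sphere, absorbed (1−a)S·πr² = emitted σ·4πr²·T⁴, so T⁴ = (1−a)S/(4σ).
T⁴ = 1.00·23.78/(4·5.67×10⁻⁸) = 1.049×10⁸ K⁴.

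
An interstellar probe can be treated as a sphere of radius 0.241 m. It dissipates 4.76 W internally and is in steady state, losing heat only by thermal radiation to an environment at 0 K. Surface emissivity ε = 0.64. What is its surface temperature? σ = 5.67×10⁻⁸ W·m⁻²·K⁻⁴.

T ≈ 116 K

Steady state: internal power = radiated power, P = εσA T⁴.
Radiating area A = 4πr² = 0.7299 m².
T⁴ = P/(εσA) = 4.76/(0.64·5.67×10⁻⁸·0.7299) = 1.797×10⁸ K⁴.
T = (1.797×10⁸)^(1/4).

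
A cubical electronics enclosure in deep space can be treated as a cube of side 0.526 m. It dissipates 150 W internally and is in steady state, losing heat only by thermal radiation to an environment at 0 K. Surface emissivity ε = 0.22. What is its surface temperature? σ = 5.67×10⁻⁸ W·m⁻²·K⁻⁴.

T ≈ 292 K

Steady state: internal power = radiated power, P = εσA T⁴.
Radiating area A = 6L² = 1.660 m².
T⁴ = P/(εσA) = 150/(0.22·5.67×10⁻⁸·1.660) = 7.244×10⁹ K⁴.
T = (7.244×10⁹)^(1/4).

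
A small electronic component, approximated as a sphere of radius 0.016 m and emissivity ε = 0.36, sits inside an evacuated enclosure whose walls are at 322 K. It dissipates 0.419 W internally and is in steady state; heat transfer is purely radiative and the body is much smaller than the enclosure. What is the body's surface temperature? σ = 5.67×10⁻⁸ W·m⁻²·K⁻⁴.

For a small grey body in a large enclosure, net radiated power = εσA(T⁴ − T_w⁴).
Steady state: P = εσA(T⁴ − T_w⁴) with A = 4πr² = 0.003217 m².
T⁴ = P/(εσA) + T_w⁴ = 0.419/(0.36·5.67×10⁻⁸·0.003217) + (322)⁴
    = 6.381×10⁹ + 1.075×10¹⁰ = 1.713×10¹⁰ K⁴.

T ≈ 362 K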